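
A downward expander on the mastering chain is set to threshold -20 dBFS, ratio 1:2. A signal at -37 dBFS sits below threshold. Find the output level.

-54 dBFS

Undershoot = (-20) − (-37) = 17 dB.
At 1:2, that expands to 34 dB under threshold.
Output = -20 − 34 = -54 dBFS.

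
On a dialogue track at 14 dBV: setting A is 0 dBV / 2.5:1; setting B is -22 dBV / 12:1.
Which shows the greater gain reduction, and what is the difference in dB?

A: overshoot 14 dB → output overshoot 5.6 dB → GR 8.4 dB.
B: overshoot 36 dB → output overshoot 3 dB → GR 33 dB.
Difference: 24.6 dB in favour of B.

B, by 24.6 dB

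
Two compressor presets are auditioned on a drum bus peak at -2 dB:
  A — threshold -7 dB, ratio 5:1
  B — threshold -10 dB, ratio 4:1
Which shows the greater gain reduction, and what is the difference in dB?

A: 5 dB over, compressed to 1 dB over, so 4 dB of GR.
B: 8 dB over, compressed to 2 dB over, so 6 dB of GR.
B reduces 2 dB more.

B, by 2 dB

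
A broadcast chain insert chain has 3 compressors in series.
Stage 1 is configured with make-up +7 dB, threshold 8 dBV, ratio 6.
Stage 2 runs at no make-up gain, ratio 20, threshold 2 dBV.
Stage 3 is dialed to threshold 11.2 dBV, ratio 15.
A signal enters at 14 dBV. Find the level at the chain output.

Stage 1: overshoot 6 dB → 6/6 = 1 dB → 9 dBV; +7 dB make-up → 16 dBV.
Stage 2: 14 dB above 2 dBV, reduced 20:1 to 0.7 dB above → 2.7 dBV.
Stage 3: 2.7 dBV ≤ 11.2 dBV, so stage 3 doesn't engage; output 2.7 dBV.

2.7 dBV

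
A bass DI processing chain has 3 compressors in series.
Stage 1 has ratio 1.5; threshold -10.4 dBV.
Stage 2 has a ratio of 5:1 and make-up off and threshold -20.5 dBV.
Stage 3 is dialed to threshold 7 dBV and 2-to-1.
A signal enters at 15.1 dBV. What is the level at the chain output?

Stage 1: 25.5 dB above -10.4 dBV, reduced 1.5:1 to 17 dB above → 6.6 dBV.
Stage 2: overshoot 27.1 dB → 27.1/5 = 5.42 dB → -15.08 dBV.
Stage 3: -15.08 dBV is at or below the 7 dBV threshold — no compression; output -15.08 dBV.

-15.08 dBV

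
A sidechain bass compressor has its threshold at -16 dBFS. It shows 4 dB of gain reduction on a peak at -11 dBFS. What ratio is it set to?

5:1

Input overshoot = -11 − (-16) = 5 dB.
Output overshoot = 5 − 4 = 1 dB.
Ratio = input overshoot / output overshoot = 5 / 1 = 5.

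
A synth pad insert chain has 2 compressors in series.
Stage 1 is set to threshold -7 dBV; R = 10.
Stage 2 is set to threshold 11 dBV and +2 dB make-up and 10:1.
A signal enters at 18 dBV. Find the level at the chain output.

Stage 1: 18 dBV is 25 dB over -7 dBV; at 10:1 that becomes 2.5 dB over, giving -4.5 dBV.
Stage 2: below threshold (-4.5 ≤ 11); passes unchanged; make-up brings it to -2.5 dBV.

-2.5 dBV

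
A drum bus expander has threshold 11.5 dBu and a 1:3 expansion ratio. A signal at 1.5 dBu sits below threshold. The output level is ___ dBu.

Below threshold, a 1:3 expander applies gain = (3−1)×(T − x) of attenuation.
(3−1) × 10 = 20 dB, so output = 1.5 − 20 = -18.5 dBu.

-18.5 dBu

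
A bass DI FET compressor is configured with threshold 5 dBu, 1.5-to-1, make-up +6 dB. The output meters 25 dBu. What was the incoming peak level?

26 dBu

Remove make-up: 25 − 6 = 19 dBu.
The compressed level sits 19 − 5 = 14 dB over threshold.
Before 1.5:1 compression the overshoot was 14 × 1.5 = 21 dB, so input = 5 + 21 = 26 dBu.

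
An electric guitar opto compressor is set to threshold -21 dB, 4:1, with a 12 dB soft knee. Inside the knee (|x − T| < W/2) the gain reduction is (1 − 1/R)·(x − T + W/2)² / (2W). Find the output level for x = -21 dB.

x − T + W/2 = -21 − (-21) + 6 = 6.
GR = (1 − 1/4) × 6² / 24 = 0.75 × 36 / 24 = 1.125 dB.
Output = -21 − 1.125 = -22.125 dB.

-22.125 dB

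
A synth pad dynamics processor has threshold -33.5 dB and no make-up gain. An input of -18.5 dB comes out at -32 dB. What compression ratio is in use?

Input overshoot = -18.5 − (-33.5) = 15 dB; output overshoot = -32 − (-33.5) = 1.5 dB.
Ratio = 15 / 1.5 = 10.

10:1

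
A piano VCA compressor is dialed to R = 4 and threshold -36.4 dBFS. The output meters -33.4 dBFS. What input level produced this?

Post-compression overshoot = -33.4 − (-36.4) = 3 dB.
Before 4:1 compression the overshoot was 3 × 4 = 12 dB, so input = -36.4 + 12 = -24.4 dBFS.

-24.4 dBFS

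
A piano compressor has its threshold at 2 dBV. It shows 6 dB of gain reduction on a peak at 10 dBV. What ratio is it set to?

4:1

Input overshoot = 10 − 2 = 8 dB.
Output overshoot = 8 − 6 = 2 dB.
Ratio = input overshoot / output overshoot = 8 / 2 = 4.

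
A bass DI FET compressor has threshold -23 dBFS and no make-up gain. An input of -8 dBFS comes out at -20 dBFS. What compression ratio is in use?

Input overshoot = -8 − (-23) = 15 dB; output overshoot = -20 − (-23) = 3 dB.
Ratio = 15 / 3 = 5.

5:1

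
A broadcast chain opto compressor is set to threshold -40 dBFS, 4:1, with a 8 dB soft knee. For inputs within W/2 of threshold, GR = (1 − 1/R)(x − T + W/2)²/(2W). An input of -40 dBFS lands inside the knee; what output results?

x − T + W/2 = -40 − (-40) + 4 = 4.
GR = (1 − 1/4) × 4² / 16 = 0.75 × 16 / 16 = 0.75 dB.
Output = -40 − 0.75 = -40.75 dBFS.

-40.75 dBFS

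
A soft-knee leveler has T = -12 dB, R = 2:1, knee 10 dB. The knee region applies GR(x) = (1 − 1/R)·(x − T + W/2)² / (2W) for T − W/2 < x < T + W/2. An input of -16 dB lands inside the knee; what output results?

x − T + W/2 = -16 − (-12) + 5 = 1.
GR = (1 − 1/2) × 1² / 20 = 0.5 × 1 / 20 = 0.025 dB.
Output = -16 − 0.025 = -16.025 dB.

-16.025 dB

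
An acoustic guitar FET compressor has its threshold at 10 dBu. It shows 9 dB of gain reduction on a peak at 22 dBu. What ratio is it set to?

Input overshoot = 22 − 10 = 12 dB.
Output overshoot = 12 − 9 = 3 dB.
Ratio = input overshoot / output overshoot = 12 / 3 = 4.

4:1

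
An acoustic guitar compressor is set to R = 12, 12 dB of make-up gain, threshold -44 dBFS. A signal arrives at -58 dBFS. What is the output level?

-46 dBFS

-58 dBFS is 14 dB below the -44 dBFS threshold, so no gain reduction is applied.
Make-up gain adds 12 dB: -58 + 12 = -46 dBFS.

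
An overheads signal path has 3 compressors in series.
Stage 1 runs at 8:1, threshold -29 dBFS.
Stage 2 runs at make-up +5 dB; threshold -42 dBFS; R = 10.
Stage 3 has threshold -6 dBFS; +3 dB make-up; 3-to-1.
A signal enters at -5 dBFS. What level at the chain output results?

-32.4 dBFS

Stage 1: overshoot 24 dB → 24/8 = 3 dB → -26 dBFS.
Stage 2: 16 dB above -42 dBFS, reduced 10:1 to 1.6 dB above → -40.4 dBFS; +5 dB make-up → -35.4 dBFS.
Stage 3: below threshold (-35.4 ≤ -6); passes unchanged; make-up brings it to -32.4 dBFS.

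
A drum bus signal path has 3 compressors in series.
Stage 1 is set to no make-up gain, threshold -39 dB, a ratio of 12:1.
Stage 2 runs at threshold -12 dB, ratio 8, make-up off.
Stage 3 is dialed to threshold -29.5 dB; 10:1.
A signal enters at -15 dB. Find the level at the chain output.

-37 dB

Stage 1: -15 dB is 24 dB over -39 dB; at 12:1 that becomes 2 dB over, giving -37 dB.
Stage 2: -37 dB ≤ -12 dB, so stage 2 doesn't engage; output -37 dB.
Stage 3: -37 dB ≤ -29.5 dB, so stage 3 doesn't engage; output -37 dB.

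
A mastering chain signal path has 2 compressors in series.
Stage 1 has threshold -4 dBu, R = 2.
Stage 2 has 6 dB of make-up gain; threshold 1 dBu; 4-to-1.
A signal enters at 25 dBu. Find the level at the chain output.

Stage 1: 25 dBu is 29 dB over -4 dBu; at 2:1 that becomes 14.5 dB over, giving 10.5 dBu.
Stage 2: 10.5 dBu is 9.5 dB over 1 dBu; at 4:1 that becomes 2.375 dB over, giving 3.375 dBu; +6 dB make-up → 9.375 dBu.

9.375 dBu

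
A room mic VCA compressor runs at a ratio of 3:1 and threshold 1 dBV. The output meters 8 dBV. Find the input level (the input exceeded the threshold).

22 dBV

The compressed level sits 8 − 1 = 7 dB over threshold.
Input overshoot = R × output overshoot = 21 dB → input = 1 + 21 = 22 dBV.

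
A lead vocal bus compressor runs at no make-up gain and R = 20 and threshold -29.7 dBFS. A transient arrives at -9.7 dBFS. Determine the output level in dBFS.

-28.7 dBFS

-9.7 dBFS sits 20 dB over threshold.
The 20 dB excess becomes 1 dB after 20:1 reduction.
That puts the output at -28.7 dBFS.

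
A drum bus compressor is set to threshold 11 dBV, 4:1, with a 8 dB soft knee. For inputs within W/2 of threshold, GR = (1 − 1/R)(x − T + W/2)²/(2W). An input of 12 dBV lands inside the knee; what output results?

x − T + W/2 = 12 − 11 + 4 = 5.
GR = (1 − 1/4) × 5² / 16 = 0.75 × 25 / 16 = 1.171875 dB.
Output = 12 − 1.171875 = 10.828125 dBV.

10.828125 dBV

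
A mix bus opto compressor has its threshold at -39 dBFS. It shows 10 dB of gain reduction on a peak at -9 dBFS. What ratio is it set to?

Input overshoot = -9 − (-39) = 30 dB.
Output overshoot = 30 − 10 = 20 dB.
Ratio = input overshoot / output overshoot = 30 / 20 = 1.5.

1.5:1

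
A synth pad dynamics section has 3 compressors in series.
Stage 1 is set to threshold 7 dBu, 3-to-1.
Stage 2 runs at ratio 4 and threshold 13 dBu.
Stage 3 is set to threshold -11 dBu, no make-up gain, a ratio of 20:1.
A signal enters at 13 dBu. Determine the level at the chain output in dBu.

-10 dBu

Stage 1: 13 dBu is 6 dB over 7 dBu; at 3:1 that becomes 2 dB over, giving 9 dBu.
Stage 2: 9 dBu ≤ 13 dBu, so stage 2 doesn't engage; output 9 dBu.
Stage 3: 20 dB above -11 dBu, reduced 20:1 to 1 dB above → -10 dBu.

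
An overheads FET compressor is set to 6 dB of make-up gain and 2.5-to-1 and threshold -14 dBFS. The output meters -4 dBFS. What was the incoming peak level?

Stripping the +6 dB make-up gives -10 dBFS at the gain stage.
That's 4 dB above the -14 dBFS threshold.
Undo the ratio: input overshoot = 4 × 2.5 = 10 dB, giving input = -4 dBFS.

-4 dBFS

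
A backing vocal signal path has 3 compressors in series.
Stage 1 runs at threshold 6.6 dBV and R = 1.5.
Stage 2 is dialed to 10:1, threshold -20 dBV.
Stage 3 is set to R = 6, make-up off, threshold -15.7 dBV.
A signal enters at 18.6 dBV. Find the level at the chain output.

-16.54 dBV

Stage 1: 18.6 dBV is 12 dB over 6.6 dBV; at 1.5:1 that becomes 8 dB over, giving 14.6 dBV.
Stage 2: overshoot 34.6 dB → 34.6/10 = 3.46 dB → -16.54 dBV.
Stage 3: below threshold (-16.54 ≤ -15.7); passes unchanged; output -16.54 dBV.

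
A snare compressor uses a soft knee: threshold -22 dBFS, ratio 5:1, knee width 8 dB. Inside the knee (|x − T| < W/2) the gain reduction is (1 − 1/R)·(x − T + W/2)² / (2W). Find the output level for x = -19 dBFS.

-21.45 dBFS

x − T + W/2 = -19 − (-22) + 4 = 7.
GR = (1 − 1/5) × 7² / 16 = 0.8 × 49 / 16 = 2.45 dB.
Output = -19 − 2.45 = -21.45 dBFS.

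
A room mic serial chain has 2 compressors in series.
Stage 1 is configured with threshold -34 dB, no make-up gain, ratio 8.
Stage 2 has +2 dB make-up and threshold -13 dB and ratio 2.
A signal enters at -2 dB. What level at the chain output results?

Stage 1: -2 dB is 32 dB over -34 dB; at 8:1 that becomes 4 dB over, giving -30 dB.
Stage 2: -30 dB ≤ -13 dB, so stage 2 doesn't engage; make-up brings it to -28 dB.

-28 dB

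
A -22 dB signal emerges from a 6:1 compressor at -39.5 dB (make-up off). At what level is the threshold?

-43 dB

Input is 21 dB above T (since output overshoot × R = input overshoot: (-39.5 − T)·6 = -22 − T gives T = -43 dB).
Check: -43 + (-22 − (-43))/6 = -43 + 3.5 = -39.5 dB. ✓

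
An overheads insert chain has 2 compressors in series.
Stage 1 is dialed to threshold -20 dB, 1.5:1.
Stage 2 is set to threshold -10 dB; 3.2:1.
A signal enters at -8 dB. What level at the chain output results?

Stage 1: overshoot 12 dB → 12/1.5 = 8 dB → -12 dB.
Stage 2: -12 dB is at or below the -10 dB threshold — no compression; output -12 dB.

-12 dB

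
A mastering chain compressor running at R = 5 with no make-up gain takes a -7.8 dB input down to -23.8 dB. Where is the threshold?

Input is 20 dB above T (since output overshoot × R = input overshoot: (-23.8 − T)·5 = -7.8 − T gives T = -27.8 dB).
Check: -27.8 + (-7.8 − (-27.8))/5 = -27.8 + 4 = -23.8 dB. ✓

-27.8 dB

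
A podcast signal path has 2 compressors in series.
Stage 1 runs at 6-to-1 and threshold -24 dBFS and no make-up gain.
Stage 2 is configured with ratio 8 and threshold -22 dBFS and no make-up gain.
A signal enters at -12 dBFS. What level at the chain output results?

Stage 1: 12 dB above -24 dBFS, reduced 6:1 to 2 dB above → -22 dBFS.
Stage 2: -22 dBFS is at or below the -22 dBFS threshold — no compression; output -22 dBFS.

-22 dBFS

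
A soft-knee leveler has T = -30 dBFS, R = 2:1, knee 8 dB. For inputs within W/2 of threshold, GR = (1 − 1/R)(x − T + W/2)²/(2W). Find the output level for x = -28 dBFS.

-29.125 dBFS

x − T + W/2 = -28 − (-30) + 4 = 6.
GR = (1 − 1/2) × 6² / 16 = 0.5 × 36 / 16 = 1.125 dB.
Output = -28 − 1.125 = -29.125 dBFS.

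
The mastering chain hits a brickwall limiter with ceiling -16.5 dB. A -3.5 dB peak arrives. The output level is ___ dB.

A brickwall limiter is an ∞:1 compressor: any input above the ceiling is clamped to -16.5 dB.

-16.5 dB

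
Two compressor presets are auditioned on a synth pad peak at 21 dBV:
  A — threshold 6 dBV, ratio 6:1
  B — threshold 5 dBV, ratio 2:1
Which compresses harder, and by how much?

A: overshoot 15 dB → output overshoot 2.5 dB → GR 12.5 dB.
B: overshoot 16 dB → output overshoot 8 dB → GR 8 dB.
Difference: 4.5 dB in favour of A.

A, by 4.5 dB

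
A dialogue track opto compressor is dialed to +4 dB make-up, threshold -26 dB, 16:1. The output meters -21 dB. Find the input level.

Stripping the +4 dB make-up gives -25 dB at the gain stage.
The compressed level sits -25 − (-26) = 1 dB over threshold.
Undo the ratio: input overshoot = 1 × 16 = 16 dB, giving input = -10 dB.

-10 dB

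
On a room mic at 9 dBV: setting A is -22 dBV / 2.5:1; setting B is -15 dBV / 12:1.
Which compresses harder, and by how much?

A: overshoot 31 dB → output overshoot 12.4 dB → GR 18.6 dB.
B: overshoot 24 dB → output overshoot 2 dB → GR 22 dB.
Difference: 3.4 dB in favour of B.

B, by 3.4 dB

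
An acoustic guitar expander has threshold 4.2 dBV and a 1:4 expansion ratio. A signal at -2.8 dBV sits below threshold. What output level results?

-23.8 dBV

Below threshold, a 1:4 expander applies gain = (4−1)×(T − x) of attenuation.
(4−1) × 7 = 21 dB, so output = -2.8 − 21 = -23.8 dBV.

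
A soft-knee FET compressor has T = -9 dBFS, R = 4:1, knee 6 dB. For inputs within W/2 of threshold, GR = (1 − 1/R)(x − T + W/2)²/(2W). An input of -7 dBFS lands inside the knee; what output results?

x − T + W/2 = -7 − (-9) + 3 = 5.
GR = (1 − 1/4) × 5² / 12 = 0.75 × 25 / 12 = 1.5625 dB.
Output = -7 − 1.5625 = -8.5625 dBFS.

-8.5625 dBFS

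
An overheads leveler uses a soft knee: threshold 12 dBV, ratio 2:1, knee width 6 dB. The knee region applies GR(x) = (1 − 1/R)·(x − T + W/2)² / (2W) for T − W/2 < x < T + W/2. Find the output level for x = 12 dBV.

11.625 dBV

x − T + W/2 = 12 − 12 + 3 = 3.
GR = (1 − 1/2) × 3² / 12 = 0.5 × 9 / 12 = 0.375 dB.
Output = 12 − 0.375 = 11.625 dBV.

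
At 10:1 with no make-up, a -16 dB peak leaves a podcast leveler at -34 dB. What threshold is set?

Let T be the threshold. Output overshoot = (input overshoot)/R, so -34 − T = (-16 − T)/10.
10·(-34 − T) = -16 − T → 9·T = -340 − (-16) = -324.
T = -324/9 = -36 dB.

-36 dB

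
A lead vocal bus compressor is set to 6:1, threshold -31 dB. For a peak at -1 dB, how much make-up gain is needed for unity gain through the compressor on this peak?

The peak compresses to -31 + 30/6 = -26 dB.
To reach -1 dB requires -1 − (-26) = 25 dB of make-up.

25 dB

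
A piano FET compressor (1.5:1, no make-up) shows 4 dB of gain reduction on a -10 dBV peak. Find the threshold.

Let T be the threshold. Output overshoot = (input overshoot)/R, so -14 − T = (-10 − T)/1.5.
1.5·(-14 − T) = -10 − T → 0.5·T = -21 − (-10) = -11.
T = -11/0.5 = -22 dBV.

-22 dBV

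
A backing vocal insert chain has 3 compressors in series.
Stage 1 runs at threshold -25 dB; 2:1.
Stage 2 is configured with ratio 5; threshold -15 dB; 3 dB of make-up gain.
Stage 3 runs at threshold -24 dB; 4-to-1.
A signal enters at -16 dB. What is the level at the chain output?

-22.375 dB

Stage 1: overshoot 9 dB → 9/2 = 4.5 dB → -20.5 dB.
Stage 2: -20.5 dB is at or below the -15 dB threshold — no compression; make-up brings it to -17.5 dB.
Stage 3: 6.5 dB above -24 dB, reduced 4:1 to 1.625 dB above → -22.375 dB.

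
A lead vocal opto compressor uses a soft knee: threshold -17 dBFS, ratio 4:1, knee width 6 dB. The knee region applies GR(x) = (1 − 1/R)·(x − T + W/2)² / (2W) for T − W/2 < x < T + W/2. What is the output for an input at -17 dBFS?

-17.5625 dBFS

x − T + W/2 = -17 − (-17) + 3 = 3.
GR = (1 − 1/4) × 3² / 12 = 0.75 × 9 / 12 = 0.5625 dB.
Output = -17 − 0.5625 = -17.5625 dBFS.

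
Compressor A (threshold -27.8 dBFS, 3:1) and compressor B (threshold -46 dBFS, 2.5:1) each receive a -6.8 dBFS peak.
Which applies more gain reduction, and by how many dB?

B, by 9.52 dB

A: overshoot 21 dB → output overshoot 7 dB → GR 14 dB.
B: overshoot 39.2 dB → output overshoot 15.68 dB → GR 23.52 dB.
B applies 9.52 dB more gain reduction.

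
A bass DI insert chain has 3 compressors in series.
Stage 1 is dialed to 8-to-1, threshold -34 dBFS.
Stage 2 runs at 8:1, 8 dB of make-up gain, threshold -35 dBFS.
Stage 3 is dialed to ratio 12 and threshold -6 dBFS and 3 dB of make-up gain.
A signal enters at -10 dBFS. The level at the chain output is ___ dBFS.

Stage 1: -10 dBFS is 24 dB over -34 dBFS; at 8:1 that becomes 3 dB over, giving -31 dBFS.
Stage 2: 4 dB above -35 dBFS, reduced 8:1 to 0.5 dB above → -34.5 dBFS; +8 dB make-up → -26.5 dBFS.
Stage 3: -26.5 dBFS is at or below the -6 dBFS threshold — no compression; make-up brings it to -23.5 dBFS.

-23.5 dBFS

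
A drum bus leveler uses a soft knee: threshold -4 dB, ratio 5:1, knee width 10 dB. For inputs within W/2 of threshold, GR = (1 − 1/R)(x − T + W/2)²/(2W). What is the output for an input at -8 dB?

x − T + W/2 = -8 − (-4) + 5 = 1.
GR = (1 − 1/5) × 1² / 20 = 0.8 × 1 / 20 = 0.04 dB.
Output = -8 − 0.04 = -8.04 dB.

-8.04 dB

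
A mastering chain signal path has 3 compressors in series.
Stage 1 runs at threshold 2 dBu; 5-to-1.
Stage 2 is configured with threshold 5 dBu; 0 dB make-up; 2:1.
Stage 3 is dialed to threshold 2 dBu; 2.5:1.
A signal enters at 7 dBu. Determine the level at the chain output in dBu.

2.4 dBu

Stage 1: overshoot 5 dB → 5/5 = 1 dB → 3 dBu.
Stage 2: 3 dBu is at or below the 5 dBu threshold — no compression; output 3 dBu.
Stage 3: 1 dB above 2 dBu, reduced 2.5:1 to 0.4 dB above → 2.4 dBu.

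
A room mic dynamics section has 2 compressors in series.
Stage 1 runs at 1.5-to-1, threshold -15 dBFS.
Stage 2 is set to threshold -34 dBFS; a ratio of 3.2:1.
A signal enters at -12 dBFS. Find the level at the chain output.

Stage 1: 3 dB above -15 dBFS, reduced 1.5:1 to 2 dB above → -13 dBFS.
Stage 2: overshoot 21 dB → 21/3.2 = 6.5625 dB → -27.4375 dBFS.

-27.4375 dBFS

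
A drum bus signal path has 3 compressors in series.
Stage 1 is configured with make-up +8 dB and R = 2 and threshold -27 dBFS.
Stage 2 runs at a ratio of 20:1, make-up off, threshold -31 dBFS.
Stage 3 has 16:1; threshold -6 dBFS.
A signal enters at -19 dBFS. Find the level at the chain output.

-30.2 dBFS

Stage 1: overshoot 8 dB → 8/2 = 4 dB → -23 dBFS; +8 dB make-up → -15 dBFS.
Stage 2: -15 dBFS is 16 dB over -31 dBFS; at 20:1 that becomes 0.8 dB over, giving -30.2 dBFS.
Stage 3: below threshold (-30.2 ≤ -6); passes unchanged; output -30.2 dBFS.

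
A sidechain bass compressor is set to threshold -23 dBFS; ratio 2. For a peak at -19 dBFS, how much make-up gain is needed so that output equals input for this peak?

2 dB

The peak compresses to -23 + 4/2 = -21 dBFS.
To reach -19 dBFS requires -19 − (-21) = 2 dB of make-up.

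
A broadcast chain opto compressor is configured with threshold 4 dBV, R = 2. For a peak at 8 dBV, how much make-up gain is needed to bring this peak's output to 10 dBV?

The peak compresses to 4 + 4/2 = 6 dBV.
To reach 10 dBV requires 10 − 6 = 4 dB of make-up.

4 dB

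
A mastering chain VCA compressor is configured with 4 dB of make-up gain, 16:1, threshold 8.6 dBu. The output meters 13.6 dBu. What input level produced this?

Stripping the +4 dB make-up gives 9.6 dBu at the gain stage.
That's 1 dB above the 8.6 dBu threshold.
Undo the ratio: input overshoot = 1 × 16 = 16 dB, giving input = 24.6 dBu.

24.6 dBu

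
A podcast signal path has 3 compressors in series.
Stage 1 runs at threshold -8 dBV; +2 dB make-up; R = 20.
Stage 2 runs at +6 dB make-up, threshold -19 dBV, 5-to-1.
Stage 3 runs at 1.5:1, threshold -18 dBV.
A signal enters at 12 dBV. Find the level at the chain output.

Stage 1: overshoot 20 dB → 20/20 = 1 dB → -7 dBV; +2 dB make-up → -5 dBV.
Stage 2: overshoot 14 dB → 14/5 = 2.8 dB → -16.2 dBV; +6 dB make-up → -10.2 dBV.
Stage 3: overshoot 7.8 dB → 7.8/1.5 = 5.2 dB → -12.8 dBV.

-12.8 dBV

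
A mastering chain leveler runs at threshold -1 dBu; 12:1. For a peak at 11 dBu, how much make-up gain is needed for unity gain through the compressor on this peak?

Without make-up, output = threshold + overshoot/12 = -1 + 1 = 0 dBu.
Gap to target: 11 dB.

11 dB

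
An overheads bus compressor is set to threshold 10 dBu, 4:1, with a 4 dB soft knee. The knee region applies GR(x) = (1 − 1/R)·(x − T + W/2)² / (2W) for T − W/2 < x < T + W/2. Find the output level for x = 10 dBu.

9.625 dBu

x − T + W/2 = 10 − 10 + 2 = 2.
GR = (1 − 1/4) × 2² / 8 = 0.75 × 4 / 8 = 0.375 dB.
Output = 10 − 0.375 = 9.625 dBu.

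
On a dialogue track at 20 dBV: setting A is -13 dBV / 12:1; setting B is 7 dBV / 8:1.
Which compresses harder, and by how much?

A: 33 dB over, compressed to 2.75 dB over, so 30.25 dB of GR.
B: 13 dB over, compressed to 1.625 dB over, so 11.375 dB of GR.
Difference: 18.875 dB in favour of A.

A, by 18.875 dB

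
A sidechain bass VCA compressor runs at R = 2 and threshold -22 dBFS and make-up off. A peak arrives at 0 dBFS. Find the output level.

The input is 22 dB above the -22 dBFS threshold.
The 22 dB excess becomes 11 dB after 2:1 reduction.
So the level is -22 + 11 = -11 dBFS.

-11 dBFS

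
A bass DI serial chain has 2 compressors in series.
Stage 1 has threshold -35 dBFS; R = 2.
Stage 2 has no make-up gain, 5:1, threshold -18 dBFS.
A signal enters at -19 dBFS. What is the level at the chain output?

-27 dBFS

Stage 1: 16 dB above -35 dBFS, reduced 2:1 to 8 dB above → -27 dBFS.
Stage 2: -27 dBFS is at or below the -18 dBFS threshold — no compression; output -27 dBFS.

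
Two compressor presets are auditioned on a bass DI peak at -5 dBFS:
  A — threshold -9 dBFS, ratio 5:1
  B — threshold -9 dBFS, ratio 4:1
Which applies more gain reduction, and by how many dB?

A, by 0.2 dB

A: GR = 4 − 4/5 = 3.2 dB.
B: GR = 4 − 4/4 = 3 dB.
A applies 0.2 dB more gain reduction.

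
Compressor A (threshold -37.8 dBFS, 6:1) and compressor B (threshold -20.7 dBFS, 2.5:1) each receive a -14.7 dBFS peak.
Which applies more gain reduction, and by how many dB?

A, by 15.65 dB

A: GR = 23.1 − 23.1/6 = 19.25 dB.
B: GR = 6 − 6/2.5 = 3.6 dB.
Difference: 15.65 dB in favour of A.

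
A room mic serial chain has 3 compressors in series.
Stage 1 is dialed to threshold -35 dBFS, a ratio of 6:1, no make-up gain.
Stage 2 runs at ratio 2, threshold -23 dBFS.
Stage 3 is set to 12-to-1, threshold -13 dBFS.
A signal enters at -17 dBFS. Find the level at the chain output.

Stage 1: -17 dBFS is 18 dB over -35 dBFS; at 6:1 that becomes 3 dB over, giving -32 dBFS.
Stage 2: -32 dBFS ≤ -23 dBFS, so stage 2 doesn't engage; output -32 dBFS.
Stage 3: -32 dBFS is at or below the -13 dBFS threshold — no compression; output -32 dBFS.

-32 dBFS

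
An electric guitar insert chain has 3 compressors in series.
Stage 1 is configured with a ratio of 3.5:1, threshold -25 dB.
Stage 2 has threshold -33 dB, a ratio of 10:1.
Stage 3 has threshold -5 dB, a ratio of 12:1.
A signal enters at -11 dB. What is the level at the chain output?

-31.8 dB

Stage 1: 14 dB above -25 dB, reduced 3.5:1 to 4 dB above → -21 dB.
Stage 2: overshoot 12 dB → 12/10 = 1.2 dB → -31.8 dB.
Stage 3: -31.8 dB is at or below the -5 dB threshold — no compression; output -31.8 dB.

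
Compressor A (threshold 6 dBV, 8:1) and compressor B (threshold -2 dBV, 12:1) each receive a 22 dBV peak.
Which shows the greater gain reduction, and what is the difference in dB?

B, by 8 dB

A: GR = 16 − 16/8 = 14 dB.
B: GR = 24 − 24/12 = 22 dB.
Difference: 8 dB in favour of B.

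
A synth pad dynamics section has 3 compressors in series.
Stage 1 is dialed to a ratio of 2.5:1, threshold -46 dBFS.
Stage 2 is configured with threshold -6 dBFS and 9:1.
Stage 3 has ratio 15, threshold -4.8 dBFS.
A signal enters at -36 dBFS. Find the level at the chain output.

-42 dBFS

Stage 1: overshoot 10 dB → 10/2.5 = 4 dB → -42 dBFS.
Stage 2: -42 dBFS ≤ -6 dBFS, so stage 2 doesn't engage; output -42 dBFS.
Stage 3: below threshold (-42 ≤ -4.8); passes unchanged; output -42 dBFS.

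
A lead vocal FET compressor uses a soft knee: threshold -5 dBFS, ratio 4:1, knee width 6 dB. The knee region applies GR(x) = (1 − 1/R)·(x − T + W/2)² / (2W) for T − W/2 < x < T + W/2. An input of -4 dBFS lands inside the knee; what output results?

x − T + W/2 = -4 − (-5) + 3 = 4.
GR = (1 − 1/4) × 4² / 12 = 0.75 × 16 / 12 = 1 dB.
Output = -4 − 1 = -5 dBFS.

-5 dBFS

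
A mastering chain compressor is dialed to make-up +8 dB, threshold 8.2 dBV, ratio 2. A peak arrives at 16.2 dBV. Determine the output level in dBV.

16.2 dBV sits 8 dB over threshold.
At 2:1 the overshoot is divided by 2, leaving 4 dB above threshold.
So the level is 8.2 + 4 = 12.2 dBV; make-up adds 8 dB, giving 20.2 dBV.

20.2 dBV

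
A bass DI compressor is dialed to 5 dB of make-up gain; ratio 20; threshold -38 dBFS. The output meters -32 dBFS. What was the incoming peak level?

-18 dBFS

Remove make-up: -32 − 5 = -37 dBFS.
Post-compression overshoot = -37 − (-38) = 1 dB.
Before 20:1 compression the overshoot was 1 × 20 = 20 dB, so input = -38 + 20 = -18 dBFS.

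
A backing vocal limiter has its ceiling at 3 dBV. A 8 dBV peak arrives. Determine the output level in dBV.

3 dBV

At ∞:1, everything above 3 dBV is held at the ceiling.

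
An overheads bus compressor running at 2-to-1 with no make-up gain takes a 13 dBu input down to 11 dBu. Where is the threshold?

9 dBu

Gain reduction = 13 − 11 = 2 dB; output overshoot = GR / (R − 1) = 2 / 1 = 2 dB.
Threshold = output − output overshoot = 11 − 2 = 9 dBu.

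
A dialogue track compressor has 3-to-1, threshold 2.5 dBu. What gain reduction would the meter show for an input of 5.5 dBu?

2 dB

5.5 dBu exceeds the threshold by 3 dB.
A 3:1 ratio leaves 1 dB of that excess.
GR = overshoot in − overshoot out = 3 − 1 = 2 dB.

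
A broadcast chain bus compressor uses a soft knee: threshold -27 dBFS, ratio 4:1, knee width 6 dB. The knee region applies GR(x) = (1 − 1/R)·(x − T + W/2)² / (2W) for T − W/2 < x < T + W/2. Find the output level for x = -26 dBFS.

-27 dBFS

x − T + W/2 = -26 − (-27) + 3 = 4.
GR = (1 − 1/4) × 4² / 12 = 0.75 × 16 / 12 = 1 dB.
Output = -26 − 1 = -27 dBFS.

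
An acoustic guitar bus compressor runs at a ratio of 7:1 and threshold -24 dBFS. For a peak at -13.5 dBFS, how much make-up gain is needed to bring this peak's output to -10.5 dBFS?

12 dB

Without make-up, output = threshold + overshoot/7 = -24 + 1.5 = -22.5 dBFS.
Gap to target: 12 dB.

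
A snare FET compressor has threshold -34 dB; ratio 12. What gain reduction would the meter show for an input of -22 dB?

-22 dB exceeds the threshold by 12 dB.
At 12:1, output sits 12/12 = 1 dB above threshold.
GR = overshoot in − overshoot out = 12 − 1 = 11 dB.

11 dB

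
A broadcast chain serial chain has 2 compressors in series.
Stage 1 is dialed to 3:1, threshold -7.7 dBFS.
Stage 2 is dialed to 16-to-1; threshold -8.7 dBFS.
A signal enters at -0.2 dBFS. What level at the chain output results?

Stage 1: -0.2 dBFS is 7.5 dB over -7.7 dBFS; at 3:1 that becomes 2.5 dB over, giving -5.2 dBFS.
Stage 2: -5.2 dBFS is 3.5 dB over -8.7 dBFS; at 16:1 that becomes 0.21875 dB over, giving -8.48125 dBFS.

-8.48125 dBFS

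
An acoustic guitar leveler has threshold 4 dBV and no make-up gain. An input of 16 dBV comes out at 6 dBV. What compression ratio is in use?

Input overshoot = 16 − 4 = 12 dB; output overshoot = 6 − 4 = 2 dB.
Ratio = 12 / 2 = 6.

6:1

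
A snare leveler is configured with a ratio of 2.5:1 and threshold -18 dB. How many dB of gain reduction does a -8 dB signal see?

-8 dB exceeds the threshold by 10 dB.
After 2.5:1 compression the overshoot becomes 10/2.5 = 4 dB.
So the signal is attenuated by 10 − 4 = 6 dB.

6 dB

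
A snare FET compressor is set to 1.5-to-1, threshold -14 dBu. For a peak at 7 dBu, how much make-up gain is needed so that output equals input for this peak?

7 dB

Without make-up, output = threshold + overshoot/1.5 = -14 + 14 = 0 dBu.
Gap to target: 7 dB.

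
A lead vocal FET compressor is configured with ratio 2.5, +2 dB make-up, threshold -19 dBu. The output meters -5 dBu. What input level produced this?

Stripping the +2 dB make-up gives -7 dBu at the gain stage.
Post-compression overshoot = -7 − (-19) = 12 dB.
Undo the ratio: input overshoot = 12 × 2.5 = 30 dB, giving input = 11 dBu.

11 dBu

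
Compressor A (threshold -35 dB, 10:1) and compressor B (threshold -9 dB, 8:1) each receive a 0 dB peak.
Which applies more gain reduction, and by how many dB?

A, by 23.625 dB

A: GR = 35 − 35/10 = 31.5 dB.
B: GR = 9 − 9/8 = 7.875 dB.
A reduces 23.625 dB more.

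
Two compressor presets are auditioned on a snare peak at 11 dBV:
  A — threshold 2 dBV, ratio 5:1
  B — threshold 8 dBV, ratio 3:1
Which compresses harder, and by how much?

A, by 5.2 dB

A: 9 dB over, compressed to 1.8 dB over, so 7.2 dB of GR.
B: 3 dB over, compressed to 1 dB over, so 2 dB of GR.
A reduces 5.2 dB more.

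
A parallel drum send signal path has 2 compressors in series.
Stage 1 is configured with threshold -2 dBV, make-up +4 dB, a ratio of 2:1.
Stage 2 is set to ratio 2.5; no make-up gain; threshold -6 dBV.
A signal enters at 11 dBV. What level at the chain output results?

Stage 1: 13 dB above -2 dBV, reduced 2:1 to 6.5 dB above → 4.5 dBV; +4 dB make-up → 8.5 dBV.
Stage 2: overshoot 14.5 dB → 14.5/2.5 = 5.8 dB → -0.2 dBV.

-0.2 dBV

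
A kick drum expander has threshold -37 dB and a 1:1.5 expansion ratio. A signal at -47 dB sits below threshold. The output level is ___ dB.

Undershoot = (-37) − (-47) = 10 dB.
At 1:1.5, that expands to 15 dB under threshold.
Output = -37 − 15 = -52 dB.

-52 dB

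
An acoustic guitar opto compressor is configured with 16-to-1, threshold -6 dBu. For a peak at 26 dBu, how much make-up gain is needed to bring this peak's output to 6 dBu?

The peak compresses to -6 + 32/16 = -4 dBu.
To reach 6 dBu requires 6 − (-4) = 10 dB of make-up.

10 dB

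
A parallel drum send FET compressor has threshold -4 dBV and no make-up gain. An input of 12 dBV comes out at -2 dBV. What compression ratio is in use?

Input overshoot = 12 − (-4) = 16 dB; output overshoot = -2 − (-4) = 2 dB.
Ratio = 16 / 2 = 8.

8:1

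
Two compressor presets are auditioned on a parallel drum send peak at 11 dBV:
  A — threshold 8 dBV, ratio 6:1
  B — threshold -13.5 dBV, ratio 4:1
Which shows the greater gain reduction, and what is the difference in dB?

A: overshoot 3 dB → output overshoot 0.5 dB → GR 2.5 dB.
B: overshoot 24.5 dB → output overshoot 6.125 dB → GR 18.375 dB.
Difference: 15.875 dB in favour of B.

B, by 15.875 dB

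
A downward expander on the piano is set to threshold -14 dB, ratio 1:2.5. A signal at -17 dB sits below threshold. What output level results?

Below threshold, a 1:2.5 expander applies gain = (2.5−1)×(T − x) of attenuation.
(2.5−1) × 3 = 4.5 dB, so output = -17 − 4.5 = -21.5 dB.

-21.5 dB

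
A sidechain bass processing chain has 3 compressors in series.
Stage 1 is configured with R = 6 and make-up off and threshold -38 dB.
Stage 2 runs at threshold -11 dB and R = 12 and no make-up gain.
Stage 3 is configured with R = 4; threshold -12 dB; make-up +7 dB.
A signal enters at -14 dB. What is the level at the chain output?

Stage 1: 24 dB above -38 dB, reduced 6:1 to 4 dB above → -34 dB.
Stage 2: below threshold (-34 ≤ -11); passes unchanged; output -34 dB.
Stage 3: -34 dB ≤ -12 dB, so stage 3 doesn't engage; make-up brings it to -27 dB.

-27 dB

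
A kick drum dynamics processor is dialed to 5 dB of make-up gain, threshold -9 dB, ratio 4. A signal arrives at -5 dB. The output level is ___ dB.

-3 dB

The input is 4 dB above the -9 dB threshold.
At 4:1 the overshoot is divided by 4, leaving 1 dB above threshold.
So the level is -9 + 1 = -8 dB; make-up adds 5 dB, giving -3 dB.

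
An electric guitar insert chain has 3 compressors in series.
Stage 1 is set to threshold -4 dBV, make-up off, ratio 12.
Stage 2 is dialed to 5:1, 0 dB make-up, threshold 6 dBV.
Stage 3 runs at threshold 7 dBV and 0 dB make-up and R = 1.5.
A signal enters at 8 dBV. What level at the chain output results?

Stage 1: 12 dB above -4 dBV, reduced 12:1 to 1 dB above → -3 dBV.
Stage 2: -3 dBV is at or below the 6 dBV threshold — no compression; output -3 dBV.
Stage 3: below threshold (-3 ≤ 7); passes unchanged; output -3 dBV.

-3 dBV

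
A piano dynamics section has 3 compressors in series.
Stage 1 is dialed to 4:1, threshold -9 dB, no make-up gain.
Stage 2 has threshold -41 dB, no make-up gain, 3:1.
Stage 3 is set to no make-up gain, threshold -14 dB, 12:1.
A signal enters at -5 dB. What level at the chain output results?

Stage 1: overshoot 4 dB → 4/4 = 1 dB → -8 dB.
Stage 2: overshoot 33 dB → 33/3 = 11 dB → -30 dB.
Stage 3: -30 dB is at or below the -14 dB threshold — no compression; output -30 dB.

-30 dB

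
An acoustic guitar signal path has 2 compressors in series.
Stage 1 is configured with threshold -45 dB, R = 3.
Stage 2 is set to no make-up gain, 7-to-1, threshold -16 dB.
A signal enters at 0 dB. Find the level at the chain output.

-30 dB

Stage 1: 45 dB above -45 dB, reduced 3:1 to 15 dB above → -30 dB.
Stage 2: -30 dB is at or below the -16 dB threshold — no compression; output -30 dB.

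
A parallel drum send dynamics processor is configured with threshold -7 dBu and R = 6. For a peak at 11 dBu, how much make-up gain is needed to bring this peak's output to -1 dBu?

Without make-up, output = threshold + overshoot/6 = -7 + 3 = -4 dBu.
Gap to target: 3 dB.

3 dB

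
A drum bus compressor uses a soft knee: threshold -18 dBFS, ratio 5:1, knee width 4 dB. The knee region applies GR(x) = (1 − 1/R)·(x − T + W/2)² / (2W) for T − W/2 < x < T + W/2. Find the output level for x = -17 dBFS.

x − T + W/2 = -17 − (-18) + 2 = 3.
GR = (1 − 1/5) × 3² / 8 = 0.8 × 9 / 8 = 0.9 dB.
Output = -17 − 0.9 = -17.9 dBFS.

-17.9 dBFS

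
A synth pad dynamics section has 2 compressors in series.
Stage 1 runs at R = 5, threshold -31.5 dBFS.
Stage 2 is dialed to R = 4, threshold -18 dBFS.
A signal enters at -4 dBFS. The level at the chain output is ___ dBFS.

-26 dBFS

Stage 1: -4 dBFS is 27.5 dB over -31.5 dBFS; at 5:1 that becomes 5.5 dB over, giving -26 dBFS.
Stage 2: -26 dBFS ≤ -18 dBFS, so stage 2 doesn't engage; output -26 dBFS.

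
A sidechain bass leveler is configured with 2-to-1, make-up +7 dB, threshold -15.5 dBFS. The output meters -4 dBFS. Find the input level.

Remove make-up: -4 − 7 = -11 dBFS.
That's 4.5 dB above the -15.5 dBFS threshold.
Input overshoot = R × output overshoot = 9 dB → input = -15.5 + 9 = -6.5 dBFS.

-6.5 dBFS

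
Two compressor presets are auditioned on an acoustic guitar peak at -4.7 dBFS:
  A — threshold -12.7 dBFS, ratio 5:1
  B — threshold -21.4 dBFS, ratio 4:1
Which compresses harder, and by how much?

A: GR = 8 − 8/5 = 6.4 dB.
B: GR = 16.7 − 16.7/4 = 12.525 dB.
Difference: 6.125 dB in favour of B.

B, by 6.125 dB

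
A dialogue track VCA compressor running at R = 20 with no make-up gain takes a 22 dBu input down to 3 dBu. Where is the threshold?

2 dBu

Let T be the threshold. Output overshoot = (input overshoot)/R, so 3 − T = (22 − T)/20.
20·(3 − T) = 22 − T → 19·T = 60 − 22 = 38.
T = 38/19 = 2 dBu.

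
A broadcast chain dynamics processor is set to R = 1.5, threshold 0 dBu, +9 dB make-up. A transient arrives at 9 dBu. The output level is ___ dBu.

15 dBu

9 dBu sits 9 dB over threshold.
At 1.5:1 the overshoot is divided by 1.5, leaving 6 dB above threshold.
So the level is 0 + 6 = 6 dBu; make-up adds 9 dB, giving 15 dBu.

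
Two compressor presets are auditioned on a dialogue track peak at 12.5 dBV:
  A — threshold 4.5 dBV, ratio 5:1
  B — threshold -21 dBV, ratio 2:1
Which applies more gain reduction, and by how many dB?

A: 8 dB over, compressed to 1.6 dB over, so 6.4 dB of GR.
B: 33.5 dB over, compressed to 16.75 dB over, so 16.75 dB of GR.
B reduces 10.35 dB more.

B, by 10.35 dB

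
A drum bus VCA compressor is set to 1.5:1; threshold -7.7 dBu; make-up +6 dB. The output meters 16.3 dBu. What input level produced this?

Remove make-up: 16.3 − 6 = 10.3 dBu.
Post-compression overshoot = 10.3 − (-7.7) = 18 dB.
Input overshoot = R × output overshoot = 27 dB → input = -7.7 + 27 = 19.3 dBu.

19.3 dBu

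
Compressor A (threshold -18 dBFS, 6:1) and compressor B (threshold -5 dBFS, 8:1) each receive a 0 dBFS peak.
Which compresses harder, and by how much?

A: overshoot 18 dB → output overshoot 3 dB → GR 15 dB.
B: overshoot 5 dB → output overshoot 0.625 dB → GR 4.375 dB.
A applies 10.625 dB more gain reduction.

A, by 10.625 dB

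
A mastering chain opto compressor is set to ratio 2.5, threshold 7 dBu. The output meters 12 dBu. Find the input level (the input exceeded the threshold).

Post-compression overshoot = 12 − 7 = 5 dB.
Input overshoot = R × output overshoot = 12.5 dB → input = 7 + 12.5 = 19.5 dBu.

19.5 dBu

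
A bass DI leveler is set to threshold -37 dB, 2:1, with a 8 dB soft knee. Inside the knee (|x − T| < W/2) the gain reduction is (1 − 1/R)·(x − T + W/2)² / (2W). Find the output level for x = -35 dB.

x − T + W/2 = -35 − (-37) + 4 = 6.
GR = (1 − 1/2) × 6² / 16 = 0.5 × 36 / 16 = 1.125 dB.
Output = -35 − 1.125 = -36.125 dB.

-36.125 dB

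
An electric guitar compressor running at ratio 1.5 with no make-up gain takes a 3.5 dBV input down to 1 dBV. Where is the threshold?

-4 dBV

Gain reduction = 3.5 − 1 = 2.5 dB; output overshoot = GR / (R − 1) = 2.5 / 0.5 = 5 dB.
Threshold = output − output overshoot = 1 − 5 = -4 dBV.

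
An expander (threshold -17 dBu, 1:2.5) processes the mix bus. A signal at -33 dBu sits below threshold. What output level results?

-57 dBu

Below threshold, a 1:2.5 expander applies gain = (2.5−1)×(T − x) of attenuation.
(2.5−1) × 16 = 24 dB, so output = -33 − 24 = -57 dBu.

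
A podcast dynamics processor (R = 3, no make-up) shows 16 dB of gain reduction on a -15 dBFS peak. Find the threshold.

-39 dBFS

Input is 24 dB above T (since output overshoot × R = input overshoot: (-31 − T)·3 = -15 − T gives T = -39 dBFS).
Check: -39 + (-15 − (-39))/3 = -39 + 8 = -31 dBFS. ✓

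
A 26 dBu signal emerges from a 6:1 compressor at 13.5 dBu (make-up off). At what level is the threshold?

11 dBu

Gain reduction = 26 − 13.5 = 12.5 dB; output overshoot = GR / (R − 1) = 12.5 / 5 = 2.5 dB.
Threshold = output − output overshoot = 13.5 − 2.5 = 11 dBu.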